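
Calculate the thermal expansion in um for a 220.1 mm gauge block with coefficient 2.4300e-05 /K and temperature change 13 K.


dL = L * alpha * dT
= 220.1 * 2.4300e-05 * 13
= 0.0695296 mm
dL_um = 0.0695296 * 1000 = 69.5296 um

69.5296


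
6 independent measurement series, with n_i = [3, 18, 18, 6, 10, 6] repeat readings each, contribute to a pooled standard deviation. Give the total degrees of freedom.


nu = sum_i (n_i - 1)
nu = ((3 - 1) + (18 - 1) + (18 - 1) + (6 - 1) + (10 - 1) + (6 - 1))
nu = 2 + 17 + 17 + 5 + 9 + 5
nu = 55

55


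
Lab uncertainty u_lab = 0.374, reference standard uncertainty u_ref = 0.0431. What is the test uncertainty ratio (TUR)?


TUR = u_lab / u_ref
= 0.374 / 0.0431
= 8.6775

8.6775


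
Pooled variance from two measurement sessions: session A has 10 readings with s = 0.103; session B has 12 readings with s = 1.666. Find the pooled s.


s_p = sqrt(((n1-1)*s1^2 + (n2-1)*s2^2) / (n1+n2-2))
numerator = (10-1)*0.103^2 + (12-1)*1.666^2 = 0.095481 + 30.531116 = 30.626597
denominator = 10 + 12 - 2 = 20
s_p^2 = 30.626597 / 20 = 1.5313299
s_p = sqrt(1.5313299) = 1.2375

1.2375


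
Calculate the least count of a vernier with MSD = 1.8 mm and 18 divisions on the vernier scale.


LC = MSD / n_div
= 1.8 / 18
= 0.1000

0.1000


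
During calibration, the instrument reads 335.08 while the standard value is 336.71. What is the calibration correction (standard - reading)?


Correction = standard - reading
= 336.71 - 335.08
= 1.6300

1.6300


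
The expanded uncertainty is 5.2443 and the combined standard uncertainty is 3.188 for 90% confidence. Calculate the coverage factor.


k = U / uc
k = 5.2443 / 3.188
k = 1.645

1.645


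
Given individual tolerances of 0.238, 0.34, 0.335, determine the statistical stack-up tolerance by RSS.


RSS = sqrt(0.238^2 + 0.34^2 + 0.335^2)
= sqrt(0.284469)
= 0.5334

0.5334


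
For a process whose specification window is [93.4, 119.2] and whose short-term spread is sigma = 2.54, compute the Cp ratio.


Cp = (USL - LSL) / (6 * sigma)
= (119.2 - 93.4) / (6 * 2.54)
= 25.8000 / 15.2400
= 1.6929

1.6929


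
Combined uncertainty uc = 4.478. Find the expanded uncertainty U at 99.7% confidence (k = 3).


U = k * uc
U = 3 * 4.478
U = 13.4340

13.4340


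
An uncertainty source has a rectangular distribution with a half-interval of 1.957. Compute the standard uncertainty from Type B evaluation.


u_B = half_width / sqrt(3)
u_B = 1.957 / 1.7320508
u_B = 1.1299

1.1299


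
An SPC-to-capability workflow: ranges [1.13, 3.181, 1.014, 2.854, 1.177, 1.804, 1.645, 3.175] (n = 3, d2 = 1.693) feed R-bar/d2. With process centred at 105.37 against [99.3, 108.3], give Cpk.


R_bar = (1.13 + 3.181 + 1.014 + 2.854 + 1.177 + 1.804 + 1.645 + 3.175) / 8 = 1.9975
sigma = R_bar / d2 = 1.9975 / 1.693 = 1.1798582
Cp = (USL - LSL)/(6*sigma) = (108.3 - 99.3)/(6*1.1798582) = 1.2713
Cpu = (108.3 - 105.37)/(3*1.1798582) = 0.8278
Cpl = (105.37 - 99.3)/(3*1.1798582) = 1.7149
Cpk = min(Cpu, Cpl) = 0.8278

0.8278


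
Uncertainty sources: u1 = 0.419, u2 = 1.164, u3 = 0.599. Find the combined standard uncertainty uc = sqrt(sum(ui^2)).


uc = sqrt(0.419^2 + 1.164^2 + 0.599^2)
uc = sqrt(1.889258)
uc = 1.3745

1.3745


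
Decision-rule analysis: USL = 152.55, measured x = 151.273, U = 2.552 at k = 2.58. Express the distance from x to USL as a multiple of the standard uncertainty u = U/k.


u = U / k = 2.552 / 2.58 = 0.98914729
margin = |USL - x| = |152.55 - 151.273| = 1.277
z = margin / u = 1.277 / 0.98914729
z = 1.2910

1.2910


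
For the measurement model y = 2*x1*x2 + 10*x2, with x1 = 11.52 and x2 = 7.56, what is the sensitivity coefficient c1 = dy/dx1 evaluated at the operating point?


y = 2*x1*x2 + 10*x2
dy/dx1 = 2*x2
Evaluate at x2 = 7.56: c1 = 2 * 7.56
c1 = 15.1200

15.1200


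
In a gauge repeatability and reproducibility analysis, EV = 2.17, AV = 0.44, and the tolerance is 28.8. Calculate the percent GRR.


GRR = sqrt(EV^2 + AV^2) = sqrt(2.17^2 + 0.44^2) = 2.214159
%GRR = GRR / tol * 100 = 2.214159 / 28.8 * 100
%GRR = 7.6881

7.6881


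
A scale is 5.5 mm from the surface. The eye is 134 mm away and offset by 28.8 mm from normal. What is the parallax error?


error = h * offset / d
= 5.5 * 28.8 / 134
= 1.1821

1.1821


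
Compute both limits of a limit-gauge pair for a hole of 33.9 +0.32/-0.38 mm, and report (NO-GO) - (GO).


GO = nominal - lower_tol (smallest hole = maximum material condition)
GO = 33.9 - 0.38 = 33.52
NO-GO = nominal + upper_tol (largest hole = least material condition)
NO-GO = 33.9 + 0.32 = 34.22
spread = NO-GO - GO = 34.22 - 33.52 = 0.7000

0.7000


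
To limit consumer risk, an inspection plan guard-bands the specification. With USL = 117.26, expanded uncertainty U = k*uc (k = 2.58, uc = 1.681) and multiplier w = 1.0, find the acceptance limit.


U = k * uc = 2.58 * 1.681 = 4.33698
guard band g = w * U = 1.0 * 4.33698 = 4.33698
AL = USL - g = 117.26 - 4.33698
AL = 112.9230

112.9230


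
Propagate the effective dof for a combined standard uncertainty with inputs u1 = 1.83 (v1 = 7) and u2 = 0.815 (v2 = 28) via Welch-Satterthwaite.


uc = sqrt(u1^2 + u2^2) = sqrt(1.83^2 + 0.815^2) = 2.0032786
v_eff = uc^4 / (u1^4/v1 + u2^4/v2)
= 2.0032786^4 / (1.83^4/7 + 0.815^4/28)
= 16.105173 / 1.6179186
v_eff = 9.9543

9.9543


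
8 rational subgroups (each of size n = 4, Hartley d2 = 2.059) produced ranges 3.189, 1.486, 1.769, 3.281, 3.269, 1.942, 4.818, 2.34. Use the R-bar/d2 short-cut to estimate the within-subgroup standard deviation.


R_bar = (3.189 + 1.486 + 1.769 + 3.281 + 3.269 + 1.942 + 4.818 + 2.34) / 8
R_bar = 22.094 / 8 = 2.76175
sigma_hat = R_bar / d2 = 2.76175 / 2.059 = 1.3413

1.3413


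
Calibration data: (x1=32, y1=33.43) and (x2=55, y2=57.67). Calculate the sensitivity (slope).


slope = (y2 - y1) / (x2 - x1)
= (57.67 - 33.43) / (55 - 32)
= 24.2400 / 23
= 1.0539

1.0539


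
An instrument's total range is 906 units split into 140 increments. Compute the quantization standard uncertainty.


resolution = range / divisions
resolution = 906 / 140 = 6.4714286
u_res = resolution / (2*sqrt(3))
u_res = 6.4714286 / 3.4641016
u_res = 1.8681

1.8681


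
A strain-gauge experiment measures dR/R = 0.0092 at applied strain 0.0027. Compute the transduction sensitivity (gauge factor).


GF = (dR/R) / epsilon
= 0.0092 / 0.0027
= 3.4074

3.4074


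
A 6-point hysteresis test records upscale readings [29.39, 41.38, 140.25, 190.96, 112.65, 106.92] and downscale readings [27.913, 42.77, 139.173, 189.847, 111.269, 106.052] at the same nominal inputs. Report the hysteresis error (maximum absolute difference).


|29.39 - 27.913| = 1.4770
|41.38 - 42.77| = 1.3900
|140.25 - 139.173| = 1.0770
|190.96 - 189.847| = 1.1130
|112.65 - 111.269| = 1.3810
|106.92 - 106.052| = 0.8680
hysteresis = max(diffs) = 1.4770

1.4770


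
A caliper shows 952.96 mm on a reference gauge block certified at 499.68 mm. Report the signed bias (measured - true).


Systematic error = measured - true
= 952.96 - 499.68
= 453.2800

453.2800


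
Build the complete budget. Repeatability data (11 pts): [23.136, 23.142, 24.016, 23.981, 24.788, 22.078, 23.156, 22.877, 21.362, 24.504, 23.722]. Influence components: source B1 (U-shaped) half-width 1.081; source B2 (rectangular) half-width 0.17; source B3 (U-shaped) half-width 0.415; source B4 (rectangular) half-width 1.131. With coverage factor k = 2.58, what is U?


mean = (23.136 + 23.142 + 24.016 + 23.981 + 24.788 + 22.078 + 23.156 + 22.877 + 21.362 + 24.504 + 23.722) / 11 = 23.342
s = sqrt(sum((x - mean)^2)/(n-1)) = 1.014865
u_A = s / sqrt(n) = 1.014865 / sqrt(11) = 0.30599331
u_B1 = 1.081 / sqrt(2) = 0.76438243
u_B2 = 0.17 / sqrt(3) = 0.098149546
u_B3 = 0.415 / sqrt(2) = 0.29344931
u_B4 = 1.131 / sqrt(3) = 0.65298315
uc = sqrt(0.30599331^2 + 0.76438243^2 + 0.098149546^2 + 0.29344931^2 + 0.65298315^2) = 1.0954658
U = k * uc = 2.58 * 1.0954658
U = 2.8263

2.8263


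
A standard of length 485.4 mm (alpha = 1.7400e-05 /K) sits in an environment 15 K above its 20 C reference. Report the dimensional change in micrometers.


dL = L * alpha * dT
= 485.4 * 1.7400e-05 * 15
= 0.1266894 mm
dL_um = 0.1266894 * 1000 = 126.6894 um

126.6894


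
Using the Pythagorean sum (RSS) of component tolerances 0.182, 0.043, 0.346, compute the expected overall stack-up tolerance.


RSS = sqrt(0.182^2 + 0.043^2 + 0.346^2)
= sqrt(0.154689)
= 0.3933

0.3933


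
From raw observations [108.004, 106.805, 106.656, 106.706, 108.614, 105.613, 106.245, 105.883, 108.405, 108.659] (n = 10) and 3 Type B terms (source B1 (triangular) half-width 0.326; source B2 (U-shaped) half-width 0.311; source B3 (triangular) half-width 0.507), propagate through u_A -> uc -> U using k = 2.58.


mean = (108.004 + 106.805 + 106.656 + 106.706 + 108.614 + 105.613 + 106.245 + 105.883 + 108.405 + 108.659) / 10 = 107.159
s = sqrt(sum((x - mean)^2)/(n-1)) = 1.1581013
u_A = s / sqrt(n) = 1.1581013 / sqrt(10) = 0.36622379
u_B1 = 0.326 / sqrt(6) = 0.13308894
u_B2 = 0.311 / sqrt(2) = 0.21991021
u_B3 = 0.507 / sqrt(6) = 0.20698188
uc = sqrt(0.36622379^2 + 0.13308894^2 + 0.21991021^2 + 0.20698188^2) = 0.49298532
U = k * uc = 2.58 * 0.49298532
U = 1.2719

1.2719


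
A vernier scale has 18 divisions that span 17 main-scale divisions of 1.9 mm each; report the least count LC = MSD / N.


LC = MSD / n_div
= 1.9 / 18
= 0.1056

0.1056


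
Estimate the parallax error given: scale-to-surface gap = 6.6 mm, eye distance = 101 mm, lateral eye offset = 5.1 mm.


error = h * offset / d
= 6.6 * 5.1 / 101
= 0.3333

0.3333


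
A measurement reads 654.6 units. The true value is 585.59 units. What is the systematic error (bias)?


Systematic error = measured - true
= 654.6 - 585.59
= 69.0100

69.0100


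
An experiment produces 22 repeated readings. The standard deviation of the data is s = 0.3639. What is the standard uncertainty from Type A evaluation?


u_A = s / sqrt(n)
u_A = 0.3639 / sqrt(22)
u_A = 0.3639 / 4.6904158
u_A = 0.0776

0.0776


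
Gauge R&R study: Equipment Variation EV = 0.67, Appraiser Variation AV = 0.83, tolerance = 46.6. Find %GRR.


GRR = sqrt(EV^2 + AV^2) = sqrt(0.67^2 + 0.83^2) = 1.0666771
%GRR = GRR / tol * 100 = 1.0666771 / 46.6 * 100
%GRR = 2.2890

2.2890


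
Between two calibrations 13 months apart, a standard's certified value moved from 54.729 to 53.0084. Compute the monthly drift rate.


rate = (v2 - v1) / months
= (53.0084 - 54.729) / 13
= -1.7206 / 13
= -0.1324

-0.1324


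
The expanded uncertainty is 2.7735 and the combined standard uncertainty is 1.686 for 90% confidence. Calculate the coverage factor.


k = U / uc
k = 2.7735 / 1.686
k = 1.645

1.645


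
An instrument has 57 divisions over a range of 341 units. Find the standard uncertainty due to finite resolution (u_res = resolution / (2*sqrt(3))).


resolution = range / divisions
resolution = 341 / 57 = 5.9824561
u_res = resolution / (2*sqrt(3))
u_res = 5.9824561 / 3.4641016
u_res = 1.7270

1.7270


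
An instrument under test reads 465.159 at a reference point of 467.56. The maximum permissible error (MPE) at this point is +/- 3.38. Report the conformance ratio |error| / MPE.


e = indication - reference = 465.159 - 467.56 = -2.4010
|e| = 2.4010
ratio = |e| / MPE = 2.4010 / 3.38
ratio = 0.7104

0.7104


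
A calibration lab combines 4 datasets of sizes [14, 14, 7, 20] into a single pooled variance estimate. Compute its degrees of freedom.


nu = sum_i (n_i - 1)
nu = ((14 - 1) + (14 - 1) + (7 - 1) + (20 - 1))
nu = 13 + 13 + 6 + 19
nu = 51

51


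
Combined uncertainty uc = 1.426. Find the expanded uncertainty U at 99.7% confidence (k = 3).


U = k * uc
U = 3 * 1.426
U = 4.2780

4.2780


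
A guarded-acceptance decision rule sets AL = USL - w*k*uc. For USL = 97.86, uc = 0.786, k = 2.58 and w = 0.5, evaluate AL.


U = k * uc = 2.58 * 0.786 = 2.02788
guard band g = w * U = 0.5 * 2.02788 = 1.01394
AL = USL - g = 97.86 - 1.01394
AL = 96.8461

96.8461


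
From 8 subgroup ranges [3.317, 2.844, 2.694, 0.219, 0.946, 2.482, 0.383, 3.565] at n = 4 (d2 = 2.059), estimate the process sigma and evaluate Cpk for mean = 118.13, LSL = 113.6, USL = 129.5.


R_bar = (3.317 + 2.844 + 2.694 + 0.219 + 0.946 + 2.482 + 0.383 + 3.565) / 8 = 2.05625
sigma = R_bar / d2 = 2.05625 / 2.059 = 0.9986644
Cp = (USL - LSL)/(6*sigma) = (129.5 - 113.6)/(6*0.9986644) = 2.6535
Cpu = (129.5 - 118.13)/(3*0.9986644) = 3.7951
Cpl = (118.13 - 113.6)/(3*0.9986644) = 1.5120
Cpk = min(Cpu, Cpl) = 1.5120

1.5120


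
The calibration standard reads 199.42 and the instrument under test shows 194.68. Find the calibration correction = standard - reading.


Correction = standard - reading
= 199.42 - 194.68
= 4.7400

4.7400


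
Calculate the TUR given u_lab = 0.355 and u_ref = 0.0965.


TUR = u_lab / u_ref
= 0.355 / 0.0965
= 3.6788

3.6788


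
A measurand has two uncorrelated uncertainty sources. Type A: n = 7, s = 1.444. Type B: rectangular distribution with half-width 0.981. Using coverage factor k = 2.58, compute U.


u_A = s / sqrt(n) = 1.444 / sqrt(7) = 0.5457807
u_B = half_width / sqrt(3) = 0.981 / sqrt(3) = 0.56638061
uc = sqrt(u_A^2 + u_B^2) = sqrt(0.5457807^2 + 0.56638061^2) = 0.78655169
U = k * uc = 2.58 * 0.78655169
U = 2.0293

2.0293


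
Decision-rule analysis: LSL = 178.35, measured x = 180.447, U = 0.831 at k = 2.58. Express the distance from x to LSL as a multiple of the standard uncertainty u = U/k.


u = U / k = 0.831 / 2.58 = 0.32209302
margin = |LSL - x| = |178.35 - 180.447| = 2.097
z = margin / u = 2.097 / 0.32209302
z = 6.5105

6.5105


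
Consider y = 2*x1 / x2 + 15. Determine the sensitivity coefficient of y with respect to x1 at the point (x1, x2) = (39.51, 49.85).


y = 2*x1 / x2 + 15
dy/dx1 = 2/x2
Evaluate at x2 = 49.85: c1 = 2 / 49.85
c1 = 0.0401

0.0401


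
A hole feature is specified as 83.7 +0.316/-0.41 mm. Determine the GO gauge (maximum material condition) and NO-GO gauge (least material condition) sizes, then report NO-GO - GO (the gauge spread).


GO = nominal - lower_tol (smallest hole = maximum material condition)
GO = 83.7 - 0.41 = 83.29
NO-GO = nominal + upper_tol (largest hole = least material condition)
NO-GO = 83.7 + 0.316 = 84.016
spread = NO-GO - GO = 84.016 - 83.29 = 0.7260

0.7260


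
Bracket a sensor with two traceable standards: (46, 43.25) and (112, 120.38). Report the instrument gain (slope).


slope = (y2 - y1) / (x2 - x1)
= (120.38 - 43.25) / (112 - 46)
= 77.1300 / 66
= 1.1686

1.1686


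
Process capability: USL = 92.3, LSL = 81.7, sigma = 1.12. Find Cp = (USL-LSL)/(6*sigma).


Cp = (USL - LSL) / (6 * sigma)
= (92.3 - 81.7) / (6 * 1.12)
= 10.6000 / 6.7200
= 1.5774

1.5774


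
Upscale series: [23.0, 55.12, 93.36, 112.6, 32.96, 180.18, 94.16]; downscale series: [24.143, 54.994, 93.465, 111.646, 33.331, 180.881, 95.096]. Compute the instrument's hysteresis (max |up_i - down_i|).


|23.0 - 24.143| = 1.1430
|55.12 - 54.994| = 0.1260
|93.36 - 93.465| = 0.1050
|112.6 - 111.646| = 0.9540
|32.96 - 33.331| = 0.3710
|180.18 - 180.881| = 0.7010
|94.16 - 95.096| = 0.9360
hysteresis = max(diffs) = 1.1430

1.1430


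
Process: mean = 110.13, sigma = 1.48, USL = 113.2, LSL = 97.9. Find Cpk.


Cpu = (USL - mean) / (3*sigma) = (113.2 - 110.13) / (3*1.48) = 0.6914
Cpl = (mean - LSL) / (3*sigma) = (110.13 - 97.9) / (3*1.48) = 2.7545
Cpk = min(Cpu, Cpl) = 0.6914

0.6914


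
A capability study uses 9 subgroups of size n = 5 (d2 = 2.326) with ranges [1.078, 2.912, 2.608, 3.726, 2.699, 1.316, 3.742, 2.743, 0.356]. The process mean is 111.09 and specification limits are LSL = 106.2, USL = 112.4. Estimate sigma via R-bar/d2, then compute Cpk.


R_bar = (1.078 + 2.912 + 2.608 + 3.726 + 2.699 + 1.316 + 3.742 + 2.743 + 0.356) / 9 = 2.3533333
sigma = R_bar / d2 = 2.3533333 / 2.326 = 1.0117512
Cp = (USL - LSL)/(6*sigma) = (112.4 - 106.2)/(6*1.0117512) = 1.0213
Cpu = (112.4 - 111.09)/(3*1.0117512) = 0.4316
Cpl = (111.09 - 106.2)/(3*1.0117512) = 1.6111
Cpk = min(Cpu, Cpl) = 0.4316

0.4316


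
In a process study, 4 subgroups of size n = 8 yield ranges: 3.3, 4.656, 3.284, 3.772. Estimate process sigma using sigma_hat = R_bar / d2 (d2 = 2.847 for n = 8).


R_bar = (3.3 + 4.656 + 3.284 + 3.772) / 4
R_bar = 15.012 / 4 = 3.753
sigma_hat = R_bar / d2 = 3.753 / 2.847 = 1.3182

1.3182


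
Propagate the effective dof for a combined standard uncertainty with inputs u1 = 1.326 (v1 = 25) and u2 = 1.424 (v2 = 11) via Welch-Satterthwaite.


uc = sqrt(u1^2 + u2^2) = sqrt(1.326^2 + 1.424^2) = 1.945778
v_eff = uc^4 / (u1^4/v1 + u2^4/v2)
= 1.945778^4 / (1.326^4/25 + 1.424^4/11)
= 14.33419 / 0.49746824
v_eff = 28.8143

28.8143


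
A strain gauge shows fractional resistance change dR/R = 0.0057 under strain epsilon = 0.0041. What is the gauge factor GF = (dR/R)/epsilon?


GF = (dR/R) / epsilon
= 0.0057 / 0.0041
= 1.3902

1.3902


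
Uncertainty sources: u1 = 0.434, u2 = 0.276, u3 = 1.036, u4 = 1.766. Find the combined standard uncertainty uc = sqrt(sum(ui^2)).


uc = sqrt(0.434^2 + 0.276^2 + 1.036^2 + 1.766^2)
uc = sqrt(4.456584)
uc = 2.1111

2.1111


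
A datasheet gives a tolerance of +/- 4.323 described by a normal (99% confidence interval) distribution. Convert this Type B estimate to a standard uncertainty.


u_B = half_width / 2.576
u_B = 4.323 / 2.576
u_B = 1.6782

1.6782


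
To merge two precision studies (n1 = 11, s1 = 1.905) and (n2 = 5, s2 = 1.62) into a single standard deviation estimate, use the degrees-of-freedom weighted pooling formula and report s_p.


s_p = sqrt(((n1-1)*s1^2 + (n2-1)*s2^2) / (n1+n2-2))
numerator = (11-1)*1.905^2 + (5-1)*1.62^2 = 36.29025 + 10.4976 = 46.78785
denominator = 11 + 5 - 2 = 14
s_p^2 = 46.78785 / 14 = 3.3419893
s_p = sqrt(3.3419893) = 1.8281

1.8281


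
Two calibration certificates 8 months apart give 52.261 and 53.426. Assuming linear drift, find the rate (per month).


rate = (v2 - v1) / months
= (53.426 - 52.261) / 8
= 1.1650 / 8
= 0.1456

0.1456


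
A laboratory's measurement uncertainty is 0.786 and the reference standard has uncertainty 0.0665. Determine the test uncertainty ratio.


TUR = u_lab / u_ref
= 0.786 / 0.0665
= 11.8195

11.8195


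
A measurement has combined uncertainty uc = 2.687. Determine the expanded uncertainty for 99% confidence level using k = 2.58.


U = k * uc
U = 2.58 * 2.687
U = 6.9325

6.9325


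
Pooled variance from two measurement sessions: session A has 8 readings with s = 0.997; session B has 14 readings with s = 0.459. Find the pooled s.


s_p = sqrt(((n1-1)*s1^2 + (n2-1)*s2^2) / (n1+n2-2))
numerator = (8-1)*0.997^2 + (14-1)*0.459^2 = 6.958063 + 2.738853 = 9.696916
denominator = 8 + 14 - 2 = 20
s_p^2 = 9.696916 / 20 = 0.4848458
s_p = sqrt(0.4848458) = 0.6963

0.6963


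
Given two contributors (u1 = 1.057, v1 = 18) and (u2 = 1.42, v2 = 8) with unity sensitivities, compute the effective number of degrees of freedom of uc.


uc = sqrt(u1^2 + u2^2) = sqrt(1.057^2 + 1.42^2) = 1.7702116
v_eff = uc^4 / (u1^4/v1 + u2^4/v2)
= 1.7702116^4 / (1.057^4/18 + 1.42^4/8)
= 9.8197567 / 0.57758058
v_eff = 17.0015

17.0015


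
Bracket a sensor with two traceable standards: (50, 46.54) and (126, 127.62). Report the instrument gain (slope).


slope = (y2 - y1) / (x2 - x1)
= (127.62 - 46.54) / (126 - 50)
= 81.0800 / 76
= 1.0668

1.0668


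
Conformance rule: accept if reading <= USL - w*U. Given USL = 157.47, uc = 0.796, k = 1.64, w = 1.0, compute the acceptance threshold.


U = k * uc = 1.64 * 0.796 = 1.30544
guard band g = w * U = 1.0 * 1.30544 = 1.30544
AL = USL - g = 157.47 - 1.30544
AL = 156.1646

156.1646


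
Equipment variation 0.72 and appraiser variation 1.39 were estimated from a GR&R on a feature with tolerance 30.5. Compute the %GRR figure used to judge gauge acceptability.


GRR = sqrt(EV^2 + AV^2) = sqrt(0.72^2 + 1.39^2) = 1.5654073
%GRR = GRR / tol * 100 = 1.5654073 / 30.5 * 100
%GRR = 5.1325

5.1325


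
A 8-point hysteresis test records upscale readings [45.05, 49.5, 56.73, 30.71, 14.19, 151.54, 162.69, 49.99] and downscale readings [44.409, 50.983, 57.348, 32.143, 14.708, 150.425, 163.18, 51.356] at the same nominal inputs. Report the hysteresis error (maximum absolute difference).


|45.05 - 44.409| = 0.6410
|49.5 - 50.983| = 1.4830
|56.73 - 57.348| = 0.6180
|30.71 - 32.143| = 1.4330
|14.19 - 14.708| = 0.5180
|151.54 - 150.425| = 1.1150
|162.69 - 163.18| = 0.4900
|49.99 - 51.356| = 1.3660
hysteresis = max(diffs) = 1.4830

1.4830


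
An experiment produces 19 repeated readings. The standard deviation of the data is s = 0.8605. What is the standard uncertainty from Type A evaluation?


u_A = s / sqrt(n)
u_A = 0.8605 / sqrt(19)
u_A = 0.8605 / 4.3588989
u_A = 0.1974

0.1974


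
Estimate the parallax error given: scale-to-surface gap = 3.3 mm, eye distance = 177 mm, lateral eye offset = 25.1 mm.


error = h * offset / d
= 3.3 * 25.1 / 177
= 0.4680

0.4680


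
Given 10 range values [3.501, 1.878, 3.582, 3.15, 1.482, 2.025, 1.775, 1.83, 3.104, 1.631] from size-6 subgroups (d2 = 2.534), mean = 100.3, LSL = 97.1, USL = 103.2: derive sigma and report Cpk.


R_bar = (3.501 + 1.878 + 3.582 + 3.15 + 1.482 + 2.025 + 1.775 + 1.83 + 3.104 + 1.631) / 10 = 2.3958
sigma = R_bar / d2 = 2.3958 / 2.534 = 0.94546172
Cp = (USL - LSL)/(6*sigma) = (103.2 - 97.1)/(6*0.94546172) = 1.0753
Cpu = (103.2 - 100.3)/(3*0.94546172) = 1.0224
Cpl = (100.3 - 97.1)/(3*0.94546172) = 1.1282
Cpk = min(Cpu, Cpl) = 1.0224

1.0224


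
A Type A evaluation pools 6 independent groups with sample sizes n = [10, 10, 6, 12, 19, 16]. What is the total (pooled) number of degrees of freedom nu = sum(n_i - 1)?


nu = sum_i (n_i - 1)
nu = ((10 - 1) + (10 - 1) + (6 - 1) + (12 - 1) + (19 - 1) + (16 - 1))
nu = 9 + 9 + 5 + 11 + 18 + 15
nu = 67

67


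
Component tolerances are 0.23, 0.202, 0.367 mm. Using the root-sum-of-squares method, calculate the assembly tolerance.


RSS = sqrt(0.23^2 + 0.202^2 + 0.367^2)
= sqrt(0.228393)
= 0.4779

0.4779


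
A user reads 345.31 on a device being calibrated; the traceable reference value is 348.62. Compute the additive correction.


Correction = standard - reading
= 348.62 - 345.31
= 3.3100

3.3100


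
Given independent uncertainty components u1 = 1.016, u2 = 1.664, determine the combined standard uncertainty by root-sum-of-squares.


uc = sqrt(1.016^2 + 1.664^2)
uc = sqrt(3.801152)
uc = 1.9497

1.9497


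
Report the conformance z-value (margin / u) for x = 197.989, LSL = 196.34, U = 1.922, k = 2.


u = U / k = 1.922 / 2 = 0.961
margin = |LSL - x| = |196.34 - 197.989| = 1.649
z = margin / u = 1.649 / 0.961
z = 1.7159

1.7159


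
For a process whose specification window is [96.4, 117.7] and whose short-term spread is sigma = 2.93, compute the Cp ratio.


Cp = (USL - LSL) / (6 * sigma)
= (117.7 - 96.4) / (6 * 2.93)
= 21.3000 / 17.5800
= 1.2116

1.2116


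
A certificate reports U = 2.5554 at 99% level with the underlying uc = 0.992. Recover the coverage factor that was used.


k = U / uc
k = 2.5554 / 0.992
k = 2.576

2.576


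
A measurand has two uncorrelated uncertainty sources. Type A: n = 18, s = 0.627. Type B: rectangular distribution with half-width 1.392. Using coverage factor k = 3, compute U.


u_A = s / sqrt(n) = 0.627 / sqrt(18) = 0.14778532
u_B = half_width / sqrt(3) = 1.392 / sqrt(3) = 0.80367157
uc = sqrt(u_A^2 + u_B^2) = sqrt(0.14778532^2 + 0.80367157^2) = 0.81714656
U = k * uc = 3 * 0.81714656
U = 2.4514

2.4514


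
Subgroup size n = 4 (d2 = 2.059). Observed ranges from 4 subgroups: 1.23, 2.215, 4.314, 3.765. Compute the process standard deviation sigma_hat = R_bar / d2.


R_bar = (1.23 + 2.215 + 4.314 + 3.765) / 4
R_bar = 11.524 / 4 = 2.881
sigma_hat = R_bar / d2 = 2.881 / 2.059 = 1.3992

1.3992


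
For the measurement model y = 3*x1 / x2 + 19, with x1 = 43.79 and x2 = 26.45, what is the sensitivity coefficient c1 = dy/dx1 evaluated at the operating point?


y = 3*x1 / x2 + 19
dy/dx1 = 3/x2
Evaluate at x2 = 26.45: c1 = 3 / 26.45
c1 = 0.1134

0.1134


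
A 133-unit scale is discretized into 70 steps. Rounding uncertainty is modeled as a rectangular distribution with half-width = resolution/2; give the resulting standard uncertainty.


resolution = range / divisions
resolution = 133 / 70 = 1.9
u_res = resolution / (2*sqrt(3))
u_res = 1.9 / 3.4641016
u_res = 0.5485

0.5485


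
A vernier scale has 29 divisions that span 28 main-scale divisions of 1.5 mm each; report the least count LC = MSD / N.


LC = MSD / n_div
= 1.5 / 29
= 0.0517

0.0517


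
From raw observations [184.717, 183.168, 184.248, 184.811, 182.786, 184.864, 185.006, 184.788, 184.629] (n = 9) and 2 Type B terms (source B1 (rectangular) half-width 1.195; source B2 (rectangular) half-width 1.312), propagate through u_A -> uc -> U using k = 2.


mean = (184.717 + 183.168 + 184.248 + 184.811 + 182.786 + 184.864 + 185.006 + 184.788 + 184.629) / 9 = 184.3352222
s = sqrt(sum((x - mean)^2)/(n-1)) = 0.80335901
u_A = s / sqrt(n) = 0.80335901 / sqrt(9) = 0.26778634
u_B1 = 1.195 / sqrt(3) = 0.68993357
u_B2 = 1.312 / sqrt(3) = 0.75748355
uc = sqrt(0.26778634^2 + 0.68993357^2 + 0.75748355^2) = 1.0590086
U = k * uc = 2 * 1.0590086
U = 2.1180

2.1180


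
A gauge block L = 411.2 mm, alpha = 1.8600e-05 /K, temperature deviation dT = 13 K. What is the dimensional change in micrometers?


dL = L * alpha * dT
= 411.2 * 1.8600e-05 * 13
= 0.0994282 mm
dL_um = 0.0994282 * 1000 = 99.4282 um

99.4282


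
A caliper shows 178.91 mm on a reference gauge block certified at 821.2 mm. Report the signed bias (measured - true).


Systematic error = measured - true
= 178.91 - 821.2
= -642.2900

-642.2900


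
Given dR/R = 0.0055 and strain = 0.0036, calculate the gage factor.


GF = (dR/R) / epsilon
= 0.0055 / 0.0036
= 1.5278

1.5278


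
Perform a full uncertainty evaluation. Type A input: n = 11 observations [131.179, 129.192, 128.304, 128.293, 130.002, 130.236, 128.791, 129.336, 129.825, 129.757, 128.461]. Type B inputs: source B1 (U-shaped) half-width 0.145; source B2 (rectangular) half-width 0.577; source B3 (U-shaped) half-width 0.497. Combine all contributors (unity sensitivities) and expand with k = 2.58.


mean = (131.179 + 129.192 + 128.304 + 128.293 + 130.002 + 130.236 + 128.791 + 129.336 + 129.825 + 129.757 + 128.461) / 11 = 129.3978182
s = sqrt(sum((x - mean)^2)/(n-1)) = 0.90888886
u_A = s / sqrt(n) = 0.90888886 / sqrt(11) = 0.2740403
u_B1 = 0.145 / sqrt(2) = 0.10253048
u_B2 = 0.577 / sqrt(3) = 0.33313111
u_B3 = 0.497 / sqrt(2) = 0.35143207
uc = sqrt(0.2740403^2 + 0.10253048^2 + 0.33313111^2 + 0.35143207^2) = 0.56576623
U = k * uc = 2.58 * 0.56576623
U = 1.4597

1.4597


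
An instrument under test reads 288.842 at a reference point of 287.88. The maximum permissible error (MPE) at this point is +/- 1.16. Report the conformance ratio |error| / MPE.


e = indication - reference = 288.842 - 287.88 = 0.9620
|e| = 0.9620
ratio = |e| / MPE = 0.9620 / 1.16
ratio = 0.8293

0.8293


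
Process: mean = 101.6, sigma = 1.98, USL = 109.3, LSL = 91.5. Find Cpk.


Cpu = (USL - mean) / (3*sigma) = (109.3 - 101.6) / (3*1.98) = 1.2963
Cpl = (mean - LSL) / (3*sigma) = (101.6 - 91.5) / (3*1.98) = 1.7003
Cpk = min(Cpu, Cpl) = 1.2963

1.2963


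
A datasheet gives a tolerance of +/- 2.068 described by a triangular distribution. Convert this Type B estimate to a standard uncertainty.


u_B = half_width / sqrt(6)
u_B = 2.068 / 2.4494897
u_B = 0.8443

0.8443


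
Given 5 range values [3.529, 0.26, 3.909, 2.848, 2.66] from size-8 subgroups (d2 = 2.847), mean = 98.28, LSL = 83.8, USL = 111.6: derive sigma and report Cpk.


R_bar = (3.529 + 0.26 + 3.909 + 2.848 + 2.66) / 5 = 2.6412
sigma = R_bar / d2 = 2.6412 / 2.847 = 0.92771338
Cp = (USL - LSL)/(6*sigma) = (111.6 - 83.8)/(6*0.92771338) = 4.9944
Cpu = (111.6 - 98.28)/(3*0.92771338) = 4.7860
Cpl = (98.28 - 83.8)/(3*0.92771338) = 5.2028
Cpk = min(Cpu, Cpl) = 4.7860

4.7860


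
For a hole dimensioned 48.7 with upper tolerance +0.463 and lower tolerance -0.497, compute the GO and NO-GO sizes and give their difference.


GO = nominal - lower_tol (smallest hole = maximum material condition)
GO = 48.7 - 0.497 = 48.203
NO-GO = nominal + upper_tol (largest hole = least material condition)
NO-GO = 48.7 + 0.463 = 49.163
spread = NO-GO - GO = 49.163 - 48.203 = 0.9600

0.9600


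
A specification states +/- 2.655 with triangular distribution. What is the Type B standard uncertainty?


u_B = half_width / sqrt(6)
u_B = 2.655 / 2.4494897
u_B = 1.0839

1.0839


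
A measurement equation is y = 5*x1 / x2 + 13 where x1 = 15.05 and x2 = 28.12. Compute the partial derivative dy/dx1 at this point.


y = 5*x1 / x2 + 13
dy/dx1 = 5/x2
Evaluate at x2 = 28.12: c1 = 5 / 28.12
c1 = 0.1778

0.1778


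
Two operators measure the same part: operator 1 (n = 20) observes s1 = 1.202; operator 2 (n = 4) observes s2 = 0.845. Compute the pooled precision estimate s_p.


s_p = sqrt(((n1-1)*s1^2 + (n2-1)*s2^2) / (n1+n2-2))
numerator = (20-1)*1.202^2 + (4-1)*0.845^2 = 27.451276 + 2.142075 = 29.593351
denominator = 20 + 4 - 2 = 22
s_p^2 = 29.593351 / 22 = 1.3451523
s_p = sqrt(1.3451523) = 1.1598

1.1598


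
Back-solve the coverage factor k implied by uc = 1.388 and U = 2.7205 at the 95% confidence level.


k = U / uc
k = 2.7205 / 1.388
k = 1.96

1.96


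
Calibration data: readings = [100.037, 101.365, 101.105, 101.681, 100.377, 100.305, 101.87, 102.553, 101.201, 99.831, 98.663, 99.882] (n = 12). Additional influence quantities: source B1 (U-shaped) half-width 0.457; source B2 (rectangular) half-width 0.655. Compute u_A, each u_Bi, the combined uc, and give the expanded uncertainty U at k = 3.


mean = (100.037 + 101.365 + 101.105 + 101.681 + 100.377 + 100.305 + 101.87 + 102.553 + 101.201 + 99.831 + 98.663 + 99.882) / 12 = 100.7391667
s = sqrt(sum((x - mean)^2)/(n-1)) = 1.0819717
u_A = s / sqrt(n) = 1.0819717 / sqrt(12) = 0.31233833
u_B1 = 0.457 / sqrt(2) = 0.3231478
u_B2 = 0.655 / sqrt(3) = 0.37816443
uc = sqrt(0.31233833^2 + 0.3231478^2 + 0.37816443^2) = 0.58735685
U = k * uc = 3 * 0.58735685
U = 1.7621

1.7621


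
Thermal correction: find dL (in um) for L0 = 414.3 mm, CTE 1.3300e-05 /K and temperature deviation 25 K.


dL = L * alpha * dT
= 414.3 * 1.3300e-05 * 25
= 0.1377548 mm
dL_um = 0.1377548 * 1000 = 137.7548 um

137.7548


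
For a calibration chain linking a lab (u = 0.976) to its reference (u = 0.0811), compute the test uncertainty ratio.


TUR = u_lab / u_ref
= 0.976 / 0.0811
= 12.0345

12.0345


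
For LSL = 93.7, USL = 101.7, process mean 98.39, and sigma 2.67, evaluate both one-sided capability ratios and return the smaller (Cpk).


Cpu = (USL - mean) / (3*sigma) = (101.7 - 98.39) / (3*2.67) = 0.4132
Cpl = (mean - LSL) / (3*sigma) = (98.39 - 93.7) / (3*2.67) = 0.5855
Cpk = min(Cpu, Cpl) = 0.4132

0.4132


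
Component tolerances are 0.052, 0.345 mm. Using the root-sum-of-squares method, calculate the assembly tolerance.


RSS = sqrt(0.052^2 + 0.345^2)
= sqrt(0.121729)
= 0.3489

0.3489


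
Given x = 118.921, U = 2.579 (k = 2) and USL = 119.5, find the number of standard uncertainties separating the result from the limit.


u = U / k = 2.579 / 2 = 1.2895
margin = |USL - x| = |119.5 - 118.921| = 0.579
z = margin / u = 0.579 / 1.2895
z = 0.4490

0.4490


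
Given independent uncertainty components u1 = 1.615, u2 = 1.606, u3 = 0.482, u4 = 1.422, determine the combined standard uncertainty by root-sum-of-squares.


uc = sqrt(1.615^2 + 1.606^2 + 0.482^2 + 1.422^2)
uc = sqrt(7.441869)
uc = 2.7280

2.7280


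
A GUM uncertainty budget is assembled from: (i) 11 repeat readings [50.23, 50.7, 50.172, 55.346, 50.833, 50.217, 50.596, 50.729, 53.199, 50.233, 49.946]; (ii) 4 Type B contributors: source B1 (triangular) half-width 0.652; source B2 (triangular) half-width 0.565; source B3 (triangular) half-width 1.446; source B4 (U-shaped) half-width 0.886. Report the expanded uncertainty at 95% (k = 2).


mean = (50.23 + 50.7 + 50.172 + 55.346 + 50.833 + 50.217 + 50.596 + 50.729 + 53.199 + 50.233 + 49.946) / 11 = 51.10918182
s = sqrt(sum((x - mean)^2)/(n-1)) = 1.6594431
u_A = s / sqrt(n) = 1.6594431 / sqrt(11) = 0.50034092
u_B1 = 0.652 / sqrt(6) = 0.26617789
u_B2 = 0.565 / sqrt(6) = 0.23066028
u_B3 = 1.446 / sqrt(6) = 0.59032703
u_B4 = 0.886 / sqrt(2) = 0.62649661
uc = sqrt(0.50034092^2 + 0.26617789^2 + 0.23066028^2 + 0.59032703^2 + 0.62649661^2) = 1.0561155
U = k * uc = 2 * 1.0561155
U = 2.1122

2.1122


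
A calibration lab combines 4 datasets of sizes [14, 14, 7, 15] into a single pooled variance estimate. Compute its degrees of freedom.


nu = sum_i (n_i - 1)
nu = ((14 - 1) + (14 - 1) + (7 - 1) + (15 - 1))
nu = 13 + 13 + 6 + 14
nu = 46

46


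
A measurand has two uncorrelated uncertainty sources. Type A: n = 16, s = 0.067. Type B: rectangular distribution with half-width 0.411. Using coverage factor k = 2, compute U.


u_A = s / sqrt(n) = 0.067 / sqrt(16) = 0.01675
u_B = half_width / sqrt(3) = 0.411 / sqrt(3) = 0.23729096
uc = sqrt(u_A^2 + u_B^2) = sqrt(0.01675^2 + 0.23729096^2) = 0.2378814
U = k * uc = 2 * 0.2378814
U = 0.4758

0.4758


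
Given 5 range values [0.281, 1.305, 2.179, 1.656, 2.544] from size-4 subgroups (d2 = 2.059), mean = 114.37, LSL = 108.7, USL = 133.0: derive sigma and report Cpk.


R_bar = (0.281 + 1.305 + 2.179 + 1.656 + 2.544) / 5 = 1.593
sigma = R_bar / d2 = 1.593 / 2.059 = 0.77367654
Cp = (USL - LSL)/(6*sigma) = (133.0 - 108.7)/(6*0.77367654) = 5.2347
Cpu = (133.0 - 114.37)/(3*0.77367654) = 8.0266
Cpl = (114.37 - 108.7)/(3*0.77367654) = 2.4429
Cpk = min(Cpu, Cpl) = 2.4429

2.4429


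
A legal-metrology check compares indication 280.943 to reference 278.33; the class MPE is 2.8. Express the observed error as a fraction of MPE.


e = indication - reference = 280.943 - 278.33 = 2.6130
|e| = 2.6130
ratio = |e| / MPE = 2.6130 / 2.8
ratio = 0.9332

0.9332


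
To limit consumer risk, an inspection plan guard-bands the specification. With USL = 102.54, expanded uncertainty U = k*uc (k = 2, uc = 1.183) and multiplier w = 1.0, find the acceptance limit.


U = k * uc = 2 * 1.183 = 2.366
guard band g = w * U = 1.0 * 2.366 = 2.366
AL = USL - g = 102.54 - 2.366
AL = 100.1740

100.1740


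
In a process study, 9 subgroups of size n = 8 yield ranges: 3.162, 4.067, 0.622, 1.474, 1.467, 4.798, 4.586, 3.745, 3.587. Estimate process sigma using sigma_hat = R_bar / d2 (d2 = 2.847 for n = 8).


R_bar = (3.162 + 4.067 + 0.622 + 1.474 + 1.467 + 4.798 + 4.586 + 3.745 + 3.587) / 9
R_bar = 27.508 / 9 = 3.0564444
sigma_hat = R_bar / d2 = 3.0564444 / 2.847 = 1.0736

1.0736


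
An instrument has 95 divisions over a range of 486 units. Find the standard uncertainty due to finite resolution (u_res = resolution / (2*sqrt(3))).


resolution = range / divisions
resolution = 486 / 95 = 5.1157895
u_res = resolution / (2*sqrt(3))
u_res = 5.1157895 / 3.4641016
u_res = 1.4768

1.4768


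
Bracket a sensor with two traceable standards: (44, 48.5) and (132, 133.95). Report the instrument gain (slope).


slope = (y2 - y1) / (x2 - x1)
= (133.95 - 48.5) / (132 - 44)
= 85.4500 / 88
= 0.9710

0.9710


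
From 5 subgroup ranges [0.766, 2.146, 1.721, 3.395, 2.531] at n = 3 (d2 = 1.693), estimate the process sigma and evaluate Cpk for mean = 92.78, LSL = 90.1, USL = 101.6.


R_bar = (0.766 + 2.146 + 1.721 + 3.395 + 2.531) / 5 = 2.1118
sigma = R_bar / d2 = 2.1118 / 1.693 = 1.2473715
Cp = (USL - LSL)/(6*sigma) = (101.6 - 90.1)/(6*1.2473715) = 1.5366
Cpu = (101.6 - 92.78)/(3*1.2473715) = 2.3570
Cpl = (92.78 - 90.1)/(3*1.2473715) = 0.7162
Cpk = min(Cpu, Cpl) = 0.7162

0.7162


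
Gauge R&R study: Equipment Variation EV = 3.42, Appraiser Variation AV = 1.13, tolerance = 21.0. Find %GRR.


GRR = sqrt(EV^2 + AV^2) = sqrt(3.42^2 + 1.13^2) = 3.6018467
%GRR = GRR / tol * 100 = 3.6018467 / 21.0 * 100
%GRR = 17.1517

17.1517


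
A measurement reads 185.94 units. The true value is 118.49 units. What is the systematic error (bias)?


Systematic error = measured - true
= 185.94 - 118.49
= 67.4500

67.4500


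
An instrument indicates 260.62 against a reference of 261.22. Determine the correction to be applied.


Correction = standard - reading
= 261.22 - 260.62
= 0.6000

0.6000


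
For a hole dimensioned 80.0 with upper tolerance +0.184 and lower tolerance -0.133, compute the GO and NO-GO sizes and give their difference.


GO = nominal - lower_tol (smallest hole = maximum material condition)
GO = 80.0 - 0.133 = 79.867
NO-GO = nominal + upper_tol (largest hole = least material condition)
NO-GO = 80.0 + 0.184 = 80.184
spread = NO-GO - GO = 80.184 - 79.867 = 0.3170

0.3170


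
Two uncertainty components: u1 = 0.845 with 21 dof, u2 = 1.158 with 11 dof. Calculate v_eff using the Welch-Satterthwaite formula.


uc = sqrt(u1^2 + u2^2) = sqrt(0.845^2 + 1.158^2) = 1.4335233
v_eff = uc^4 / (u1^4/v1 + u2^4/v2)
= 1.4335233^4 / (0.845^4/21 + 1.158^4/11)
= 4.22298 / 0.18774901
v_eff = 22.4927

22.4927


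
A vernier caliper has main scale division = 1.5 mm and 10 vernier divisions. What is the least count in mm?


LC = MSD / n_div
= 1.5 / 10
= 0.1500

0.1500


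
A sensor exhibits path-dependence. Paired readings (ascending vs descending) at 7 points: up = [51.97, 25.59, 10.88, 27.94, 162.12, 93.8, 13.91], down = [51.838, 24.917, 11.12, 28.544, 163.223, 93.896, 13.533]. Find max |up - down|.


|51.97 - 51.838| = 0.1320
|25.59 - 24.917| = 0.6730
|10.88 - 11.12| = 0.2400
|27.94 - 28.544| = 0.6040
|162.12 - 163.223| = 1.1030
|93.8 - 93.896| = 0.0960
|13.91 - 13.533| = 0.3770
hysteresis = max(diffs) = 1.1030

1.1030


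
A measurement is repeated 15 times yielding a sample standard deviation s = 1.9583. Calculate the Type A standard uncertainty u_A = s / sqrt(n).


u_A = s / sqrt(n)
u_A = 1.9583 / sqrt(15)
u_A = 1.9583 / 3.8729833
u_A = 0.5056

0.5056


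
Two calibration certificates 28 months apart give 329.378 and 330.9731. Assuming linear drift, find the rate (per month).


rate = (v2 - v1) / months
= (330.9731 - 329.378) / 28
= 1.5951 / 28
= 0.0570

0.0570


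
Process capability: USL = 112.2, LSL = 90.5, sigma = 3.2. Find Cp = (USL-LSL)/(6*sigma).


Cp = (USL - LSL) / (6 * sigma)
= (112.2 - 90.5) / (6 * 3.2)
= 21.7000 / 19.2000
= 1.1302

1.1302


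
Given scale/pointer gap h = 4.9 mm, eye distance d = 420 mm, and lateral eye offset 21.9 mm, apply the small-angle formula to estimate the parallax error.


error = h * offset / d
= 4.9 * 21.9 / 420
= 0.2555

0.2555


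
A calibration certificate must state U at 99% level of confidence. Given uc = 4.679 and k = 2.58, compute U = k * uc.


U = k * uc
U = 2.58 * 4.679
U = 12.0718

12.0718


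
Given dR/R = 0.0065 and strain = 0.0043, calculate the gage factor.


GF = (dR/R) / epsilon
= 0.0065 / 0.0043
= 1.5116

1.5116


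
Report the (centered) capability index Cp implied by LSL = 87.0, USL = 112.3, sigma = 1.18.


Cp = (USL - LSL) / (6 * sigma)
= (112.3 - 87.0) / (6 * 1.18)
= 25.3000 / 7.0800
= 3.5734

3.5734


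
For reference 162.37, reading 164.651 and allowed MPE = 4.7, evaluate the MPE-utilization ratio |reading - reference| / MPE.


e = indication - reference = 164.651 - 162.37 = 2.2810
|e| = 2.2810
ratio = |e| / MPE = 2.2810 / 4.7
ratio = 0.4853

0.4853


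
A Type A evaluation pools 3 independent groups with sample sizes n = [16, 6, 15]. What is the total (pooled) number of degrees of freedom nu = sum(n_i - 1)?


nu = sum_i (n_i - 1)
nu = ((16 - 1) + (6 - 1) + (15 - 1))
nu = 15 + 5 + 14
nu = 34

34


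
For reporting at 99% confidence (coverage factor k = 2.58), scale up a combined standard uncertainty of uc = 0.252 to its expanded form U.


U = k * uc
U = 2.58 * 0.252
U = 0.6502

0.6502


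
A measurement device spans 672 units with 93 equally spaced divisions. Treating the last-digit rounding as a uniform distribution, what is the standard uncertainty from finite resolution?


resolution = range / divisions
resolution = 672 / 93 = 7.2258065
u_res = resolution / (2*sqrt(3))
u_res = 7.2258065 / 3.4641016
u_res = 2.0859

2.0859
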